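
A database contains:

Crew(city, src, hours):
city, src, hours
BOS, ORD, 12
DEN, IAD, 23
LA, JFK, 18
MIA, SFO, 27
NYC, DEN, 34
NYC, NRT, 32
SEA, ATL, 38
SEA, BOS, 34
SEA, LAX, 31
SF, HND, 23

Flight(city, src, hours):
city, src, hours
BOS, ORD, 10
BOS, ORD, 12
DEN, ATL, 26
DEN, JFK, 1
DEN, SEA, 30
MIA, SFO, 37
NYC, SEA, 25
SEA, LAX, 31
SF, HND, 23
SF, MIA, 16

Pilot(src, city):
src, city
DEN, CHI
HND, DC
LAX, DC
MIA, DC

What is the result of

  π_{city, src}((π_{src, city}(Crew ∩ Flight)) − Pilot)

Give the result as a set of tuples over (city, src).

Set intersection of the two operands is {(BOS, ORD, 12), (SEA, LAX, 31), (SF, HND, 23)}.
π[src, city]: project onto (src, city) → {(HND, SF), (LAX, SEA), (ORD, BOS)}
Set difference of the two operands is {(HND, SF), (LAX, SEA), (ORD, BOS)}.
π[city, src]: project onto (city, src) → {(BOS, ORD), (SEA, LAX), (SF, HND)}

{(BOS, ORD), (SEA, LAX), (SF, HND)}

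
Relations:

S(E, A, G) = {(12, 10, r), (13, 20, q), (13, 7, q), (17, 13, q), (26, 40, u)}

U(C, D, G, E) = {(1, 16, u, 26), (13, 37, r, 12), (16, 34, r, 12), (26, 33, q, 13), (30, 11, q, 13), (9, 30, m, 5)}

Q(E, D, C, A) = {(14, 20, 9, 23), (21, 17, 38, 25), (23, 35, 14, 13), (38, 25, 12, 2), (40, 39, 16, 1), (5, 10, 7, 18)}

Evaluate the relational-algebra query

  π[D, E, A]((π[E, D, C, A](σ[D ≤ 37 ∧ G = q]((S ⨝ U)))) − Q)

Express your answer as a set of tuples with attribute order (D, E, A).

{(11, 13, 20), (11, 13, 7), (33, 13, 20), (33, 13, 7)}

S ⋈ U (natural join on E, G): {(12, 10, r, 13, 37), (12, 10, r, 16, 34), (13, 20, q, 26, 33), (13, 20, q, 30, 11), (13, 7, q, 26, 33), (13, 7, q, 30, 11), (26, 40, u, 1, 16)}
Selection D ≤ 37 ∧ G = q: {(13, 20, q, 26, 33), (13, 20, q, 30, 11), (13, 7, q, 26, 33), (13, 7, q, 30, 11)}
π[E, D, C, A]: project onto (E, D, C, A) → {(13, 11, 30, 20), (13, 11, 30, 7), (13, 33, 26, 20), (13, 33, 26, 7)}
Taking the difference: {(13, 11, 30, 20), (13, 11, 30, 7), (13, 33, 26, 20), (13, 33, 26, 7)}
π[D, E, A]: project onto (D, E, A) → {(11, 13, 20), (11, 13, 7), (33, 13, 20), (33, 13, 7)}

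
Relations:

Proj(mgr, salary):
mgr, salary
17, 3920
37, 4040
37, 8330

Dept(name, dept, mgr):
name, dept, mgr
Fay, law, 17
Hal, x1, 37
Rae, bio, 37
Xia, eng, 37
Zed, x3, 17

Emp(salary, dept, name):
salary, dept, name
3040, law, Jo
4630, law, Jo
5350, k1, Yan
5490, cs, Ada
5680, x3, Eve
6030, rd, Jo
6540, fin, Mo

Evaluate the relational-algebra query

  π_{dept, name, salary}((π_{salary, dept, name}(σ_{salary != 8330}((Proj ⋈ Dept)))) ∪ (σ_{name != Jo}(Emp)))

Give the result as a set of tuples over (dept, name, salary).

{(bio, Rae, 4040), (cs, Ada, 5490), (eng, Xia, 4040), (fin, Mo, 6540), (k1, Yan, 5350), (law, Fay, 3920), (x1, Hal, 4040), (x3, Eve, 5680), (x3, Zed, 3920)}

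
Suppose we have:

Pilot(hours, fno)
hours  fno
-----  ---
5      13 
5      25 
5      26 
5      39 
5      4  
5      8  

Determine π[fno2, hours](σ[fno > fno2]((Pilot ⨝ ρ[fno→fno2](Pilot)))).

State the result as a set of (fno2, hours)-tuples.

ρ[fno→fno2]: schema becomes (hours, fno2); tuples unchanged.
Natural join on hours: {(5, 13, 13), (5, 13, 25), (5, 13, 26), (5, 13, 39), (5, 13, 4), (5, 13, 8), (5, 25, 13), (5, 25, 25), (5, 25, 26), (5, 25, 39), (5, 25, 4), (5, 25, 8), (5, 26, 13), (5, 26, 25), (5, 26, 26), (5, 26, 39), (5, 26, 4), (5, 26, 8), (5, 39, 13), (5, 39, 25), (5, 39, 26), (5, 39, 39), (5, 39, 4), (5, 39, 8), (5, 4, 13), (5, 4, 25), (5, 4, 26), (5, 4, 39), (5, 4, 4), (5, 4, 8), (5, 8, 13), (5, 8, 25), (5, 8, 26), (5, 8, 39), (5, 8, 4), (5, 8, 8)}
Filtering on fno > fno2 leaves {(5, 13, 4), (5, 13, 8), (5, 25, 13), (5, 25, 4), (5, 25, 8), (5, 26, 13), (5, 26, 25), (5, 26, 4), (5, 26, 8), (5, 39, 13), (5, 39, 25), (5, 39, 26), (5, 39, 4), (5, 39, 8), (5, 8, 4)}.
Keep only column(s) fno2, hours (10 duplicate(s) eliminated): {(13, 5), (25, 5), (26, 5), (4, 5), (8, 5)}

{(13, 5), (25, 5), (26, 5), (4, 5), (8, 5)}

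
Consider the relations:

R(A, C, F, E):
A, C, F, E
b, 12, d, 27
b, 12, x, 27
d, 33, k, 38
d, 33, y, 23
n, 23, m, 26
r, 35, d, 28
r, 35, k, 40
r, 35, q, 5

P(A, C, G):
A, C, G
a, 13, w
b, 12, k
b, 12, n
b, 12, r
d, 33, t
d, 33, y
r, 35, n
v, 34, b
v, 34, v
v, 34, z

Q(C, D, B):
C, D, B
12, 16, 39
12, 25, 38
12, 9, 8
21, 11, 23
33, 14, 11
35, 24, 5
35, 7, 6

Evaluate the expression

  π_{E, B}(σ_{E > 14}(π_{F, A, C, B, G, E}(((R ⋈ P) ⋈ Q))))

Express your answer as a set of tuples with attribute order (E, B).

{(23, 11), (27, 38), (27, 39), (27, 8), (28, 5), (28, 6), (38, 11), (40, 5), (40, 6)}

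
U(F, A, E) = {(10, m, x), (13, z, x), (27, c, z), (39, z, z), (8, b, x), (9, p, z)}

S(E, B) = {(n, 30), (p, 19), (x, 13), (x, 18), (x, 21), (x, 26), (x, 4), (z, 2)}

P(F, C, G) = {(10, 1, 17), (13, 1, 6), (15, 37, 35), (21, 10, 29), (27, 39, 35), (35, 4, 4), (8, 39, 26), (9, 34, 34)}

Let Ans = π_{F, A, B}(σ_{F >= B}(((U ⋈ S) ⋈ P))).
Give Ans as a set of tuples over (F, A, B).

{(10, m, 4), (13, z, 13), (13, z, 4), (27, c, 2), (8, b, 4), (9, p, 2)}

Joining U and S on E yields {(10, m, x, 13), (10, m, x, 18), (10, m, x, 21), (10, m, x, 26), (10, m, x, 4), (13, z, x, 13), (13, z, x, 18), (13, z, x, 21), (13, z, x, 26), (13, z, x, 4), (27, c, z, 2), (39, z, z, 2), (8, b, x, 13), (8, b, x, 18), (8, b, x, 21), (8, b, x, 26), (8, b, x, 4), (9, p, z, 2)}.
Joining (U ⋈ S) and P on F yields {(10, m, x, 13, 1, 17), (10, m, x, 18, 1, 17), (10, m, x, 21, 1, 17), (10, m, x, 26, 1, 17), (10, m, x, 4, 1, 17), (13, z, x, 13, 1, 6), (13, z, x, 18, 1, 6), (13, z, x, 21, 1, 6), (13, z, x, 26, 1, 6), (13, z, x, 4, 1, 6), (27, c, z, 2, 39, 35), (8, b, x, 13, 39, 26), (8, b, x, 18, 39, 26), (8, b, x, 21, 39, 26), (8, b, x, 26, 39, 26), (8, b, x, 4, 39, 26), (9, p, z, 2, 34, 34)}.
Selection F >= B: {(10, m, x, 4, 1, 17), (13, z, x, 13, 1, 6), (13, z, x, 4, 1, 6), (27, c, z, 2, 39, 35), (8, b, x, 4, 39, 26), (9, p, z, 2, 34, 34)}
Projecting to F, A, B: {(10, m, 4), (13, z, 13), (13, z, 4), (27, c, 2), (8, b, 4), (9, p, 2)}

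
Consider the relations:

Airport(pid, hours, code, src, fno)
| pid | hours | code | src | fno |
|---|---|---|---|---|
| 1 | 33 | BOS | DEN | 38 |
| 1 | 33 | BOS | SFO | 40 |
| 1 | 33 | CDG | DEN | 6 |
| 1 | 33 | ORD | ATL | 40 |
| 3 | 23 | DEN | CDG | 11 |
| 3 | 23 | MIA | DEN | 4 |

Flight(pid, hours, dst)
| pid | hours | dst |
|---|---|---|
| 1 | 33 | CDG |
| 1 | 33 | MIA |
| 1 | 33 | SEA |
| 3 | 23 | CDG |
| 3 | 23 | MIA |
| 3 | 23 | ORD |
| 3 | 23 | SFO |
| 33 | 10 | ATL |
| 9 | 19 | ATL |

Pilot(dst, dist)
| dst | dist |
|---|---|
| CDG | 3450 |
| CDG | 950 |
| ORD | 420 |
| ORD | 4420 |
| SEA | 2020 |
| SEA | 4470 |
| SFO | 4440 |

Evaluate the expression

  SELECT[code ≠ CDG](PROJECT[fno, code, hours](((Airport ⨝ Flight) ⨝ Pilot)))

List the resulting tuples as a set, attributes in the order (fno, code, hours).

Natural join on pid, hours: {(1, 33, BOS, DEN, 38, CDG), (1, 33, BOS, DEN, 38, MIA), (1, 33, BOS, DEN, 38, SEA), (1, 33, BOS, SFO, 40, CDG), (1, 33, BOS, SFO, 40, MIA), (1, 33, BOS, SFO, 40, SEA), (1, 33, CDG, DEN, 6, CDG), (1, 33, CDG, DEN, 6, MIA), (1, 33, CDG, DEN, 6, SEA), (1, 33, ORD, ATL, 40, CDG), (1, 33, ORD, ATL, 40, MIA), (1, 33, ORD, ATL, 40, SEA), (3, 23, DEN, CDG, 11, CDG), (3, 23, DEN, CDG, 11, MIA), (3, 23, DEN, CDG, 11, ORD), (3, 23, DEN, CDG, 11, SFO), (3, 23, MIA, DEN, 4, CDG), (3, 23, MIA, DEN, 4, MIA), (3, 23, MIA, DEN, 4, ORD), (3, 23, MIA, DEN, 4, SFO)}
Natural join on dst: {(1, 33, BOS, DEN, 38, CDG, 3450), (1, 33, BOS, DEN, 38, CDG, 950), (1, 33, BOS, DEN, 38, SEA, 2020), (1, 33, BOS, DEN, 38, SEA, 4470), (1, 33, BOS, SFO, 40, CDG, 3450), (1, 33, BOS, SFO, 40, CDG, 950), (1, 33, BOS, SFO, 40, SEA, 2020), (1, 33, BOS, SFO, 40, SEA, 4470), (1, 33, CDG, DEN, 6, CDG, 3450), (1, 33, CDG, DEN, 6, CDG, 950), (1, 33, CDG, DEN, 6, SEA, 2020), (1, 33, CDG, DEN, 6, SEA, 4470), (1, 33, ORD, ATL, 40, CDG, 3450), (1, 33, ORD, ATL, 40, CDG, 950), (1, 33, ORD, ATL, 40, SEA, 2020), (1, 33, ORD, ATL, 40, SEA, 4470), (3, 23, DEN, CDG, 11, CDG, 3450), (3, 23, DEN, CDG, 11, CDG, 950), (3, 23, DEN, CDG, 11, ORD, 420), (3, 23, DEN, CDG, 11, ORD, 4420), (3, 23, DEN, CDG, 11, SFO, 4440), (3, 23, MIA, DEN, 4, CDG, 3450), (3, 23, MIA, DEN, 4, CDG, 950), (3, 23, MIA, DEN, 4, ORD, 420), (3, 23, MIA, DEN, 4, ORD, 4420), (3, 23, MIA, DEN, 4, SFO, 4440)}
Keep only column(s) fno, code, hours (20 duplicate(s) eliminated): {(11, DEN, 23), (38, BOS, 33), (4, MIA, 23), (40, BOS, 33), (40, ORD, 33), (6, CDG, 33)}
σ[code ≠ CDG]: keep tuples satisfying code ≠ CDG → {(11, DEN, 23), (38, BOS, 33), (4, MIA, 23), (40, BOS, 33), (40, ORD, 33)}

{(11, DEN, 23), (38, BOS, 33), (4, MIA, 23), (40, BOS, 33), (40, ORD, 33)}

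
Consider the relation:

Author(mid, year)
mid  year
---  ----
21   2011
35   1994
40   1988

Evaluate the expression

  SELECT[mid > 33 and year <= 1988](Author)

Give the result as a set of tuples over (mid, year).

{(40, 1988)}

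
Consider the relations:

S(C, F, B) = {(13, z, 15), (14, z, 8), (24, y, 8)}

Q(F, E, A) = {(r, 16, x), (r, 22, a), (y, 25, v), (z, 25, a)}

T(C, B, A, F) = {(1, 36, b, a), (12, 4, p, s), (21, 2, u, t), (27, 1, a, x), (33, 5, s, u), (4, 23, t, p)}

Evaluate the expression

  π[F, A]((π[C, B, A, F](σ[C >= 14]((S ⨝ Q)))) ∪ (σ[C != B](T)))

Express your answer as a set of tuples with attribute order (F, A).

S ⋈ Q (natural join on F): {(13, z, 15, 25, a), (14, z, 8, 25, a), (24, y, 8, 25, v)}
Filtering on C >= 14 leaves {(14, z, 8, 25, a), (24, y, 8, 25, v)}.
π[C, B, A, F]: project onto (C, B, A, F) → {(14, 8, a, z), (24, 8, v, y)}
Filtering on C != B leaves {(1, 36, b, a), (12, 4, p, s), (21, 2, u, t), (27, 1, a, x), (33, 5, s, u), (4, 23, t, p)}.
Union: {(14, 8, a, z), (24, 8, v, y)} with {(1, 36, b, a), (12, 4, p, s), (21, 2, u, t), (27, 1, a, x), (33, 5, s, u), (4, 23, t, p)} → {(1, 36, b, a), (12, 4, p, s), (14, 8, a, z), (21, 2, u, t), (24, 8, v, y), (27, 1, a, x), (33, 5, s, u), (4, 23, t, p)}
π[F, A]: project onto (F, A) → {(a, b), (p, t), (s, p), (t, u), (u, s), (x, a), (y, v), (z, a)}

{(a, b), (p, t), (s, p), (t, u), (u, s), (x, a), (y, v), (z, a)}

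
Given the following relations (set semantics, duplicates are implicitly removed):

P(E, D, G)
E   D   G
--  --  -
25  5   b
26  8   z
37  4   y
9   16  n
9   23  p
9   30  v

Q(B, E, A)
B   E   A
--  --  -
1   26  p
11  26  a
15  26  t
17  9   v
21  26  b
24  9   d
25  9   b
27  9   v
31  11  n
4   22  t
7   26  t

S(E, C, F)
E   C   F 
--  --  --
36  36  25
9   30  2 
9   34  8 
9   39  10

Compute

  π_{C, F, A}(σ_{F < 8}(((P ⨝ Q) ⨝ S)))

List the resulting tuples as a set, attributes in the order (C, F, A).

{(30, 2, b), (30, 2, d), (30, 2, v)}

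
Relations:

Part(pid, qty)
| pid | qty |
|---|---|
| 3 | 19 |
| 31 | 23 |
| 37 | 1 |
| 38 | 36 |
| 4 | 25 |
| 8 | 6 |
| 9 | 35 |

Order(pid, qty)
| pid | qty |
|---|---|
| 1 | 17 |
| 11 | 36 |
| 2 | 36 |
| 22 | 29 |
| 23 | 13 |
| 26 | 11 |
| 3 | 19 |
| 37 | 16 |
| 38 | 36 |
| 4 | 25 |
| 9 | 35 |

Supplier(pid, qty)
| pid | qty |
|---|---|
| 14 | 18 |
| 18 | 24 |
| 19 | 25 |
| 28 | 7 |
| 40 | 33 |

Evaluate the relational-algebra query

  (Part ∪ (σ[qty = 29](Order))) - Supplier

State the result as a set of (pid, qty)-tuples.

{(22, 29), (3, 19), (31, 23), (37, 1), (38, 36), (4, 25), (8, 6), (9, 35)}

Selection qty = 29: {(22, 29)}
Union: {(3, 19), (31, 23), (37, 1), (38, 36), (4, 25), (8, 6), (9, 35)} with {(22, 29)} → {(22, 29), (3, 19), (31, 23), (37, 1), (38, 36), (4, 25), (8, 6), (9, 35)}
Difference: {(22, 29), (3, 19), (31, 23), (37, 1), (38, 36), (4, 25), (8, 6), (9, 35)} with {(14, 18), (18, 24), (19, 25), (28, 7), (40, 33)} → {(22, 29), (3, 19), (31, 23), (37, 1), (38, 36), (4, 25), (8, 6), (9, 35)}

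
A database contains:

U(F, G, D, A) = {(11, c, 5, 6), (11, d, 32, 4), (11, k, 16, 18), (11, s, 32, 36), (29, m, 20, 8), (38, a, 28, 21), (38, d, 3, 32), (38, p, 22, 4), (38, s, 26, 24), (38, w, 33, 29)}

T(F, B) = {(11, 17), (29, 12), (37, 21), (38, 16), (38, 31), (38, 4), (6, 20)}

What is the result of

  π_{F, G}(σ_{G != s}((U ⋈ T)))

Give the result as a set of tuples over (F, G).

Joining U and T on F yields {(11, c, 5, 6, 17), (11, d, 32, 4, 17), (11, k, 16, 18, 17), (11, s, 32, 36, 17), (29, m, 20, 8, 12), (38, a, 28, 21, 16), (38, a, 28, 21, 31), (38, a, 28, 21, 4), (38, d, 3, 32, 16), (38, d, 3, 32, 31), (38, d, 3, 32, 4), (38, p, 22, 4, 16), (38, p, 22, 4, 31), (38, p, 22, 4, 4), (38, s, 26, 24, 16), (38, s, 26, 24, 31), (38, s, 26, 24, 4), (38, w, 33, 29, 16), (38, w, 33, 29, 31), (38, w, 33, 29, 4)}.
σ[G != s]: keep tuples satisfying G != s → {(11, c, 5, 6, 17), (11, d, 32, 4, 17), (11, k, 16, 18, 17), (29, m, 20, 8, 12), (38, a, 28, 21, 16), (38, a, 28, 21, 31), (38, a, 28, 21, 4), (38, d, 3, 32, 16), (38, d, 3, 32, 31), (38, d, 3, 32, 4), (38, p, 22, 4, 16), (38, p, 22, 4, 31), (38, p, 22, 4, 4), (38, w, 33, 29, 16), (38, w, 33, 29, 31), (38, w, 33, 29, 4)}
Projecting to F, G (8 duplicate(s) eliminated): {(11, c), (11, d), (11, k), (29, m), (38, a), (38, d), (38, p), (38, w)}

{(11, c), (11, d), (11, k), (29, m), (38, a), (38, d), (38, p), (38, w)}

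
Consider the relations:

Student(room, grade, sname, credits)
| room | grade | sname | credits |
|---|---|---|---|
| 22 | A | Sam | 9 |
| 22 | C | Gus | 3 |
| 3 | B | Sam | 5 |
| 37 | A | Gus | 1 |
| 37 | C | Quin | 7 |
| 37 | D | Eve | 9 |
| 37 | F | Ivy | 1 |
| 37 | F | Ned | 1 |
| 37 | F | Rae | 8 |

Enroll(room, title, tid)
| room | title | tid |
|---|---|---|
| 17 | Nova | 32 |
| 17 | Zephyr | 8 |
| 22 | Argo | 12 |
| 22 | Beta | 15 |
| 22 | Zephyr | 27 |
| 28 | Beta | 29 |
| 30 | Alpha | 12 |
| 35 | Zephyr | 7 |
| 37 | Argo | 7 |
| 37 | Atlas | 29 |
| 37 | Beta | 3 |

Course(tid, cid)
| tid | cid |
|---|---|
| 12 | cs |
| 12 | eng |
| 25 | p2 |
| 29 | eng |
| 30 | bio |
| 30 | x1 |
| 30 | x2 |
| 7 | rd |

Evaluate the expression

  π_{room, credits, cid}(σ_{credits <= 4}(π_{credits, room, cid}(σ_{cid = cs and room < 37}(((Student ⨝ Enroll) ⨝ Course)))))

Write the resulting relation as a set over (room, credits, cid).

Student ⋈ Enroll (natural join on room): {(22, A, Sam, 9, Argo, 12), (22, A, Sam, 9, Beta, 15), (22, A, Sam, 9, Zephyr, 27), (22, C, Gus, 3, Argo, 12), (22, C, Gus, 3, Beta, 15), (22, C, Gus, 3, Zephyr, 27), (37, A, Gus, 1, Argo, 7), (37, A, Gus, 1, Atlas, 29), (37, A, Gus, 1, Beta, 3), (37, C, Quin, 7, Argo, 7), (37, C, Quin, 7, Atlas, 29), (37, C, Quin, 7, Beta, 3), (37, D, Eve, 9, Argo, 7), (37, D, Eve, 9, Atlas, 29), (37, D, Eve, 9, Beta, 3), (37, F, Ivy, 1, Argo, 7), (37, F, Ivy, 1, Atlas, 29), (37, F, Ivy, 1, Beta, 3), (37, F, Ned, 1, Argo, 7), (37, F, Ned, 1, Atlas, 29), (37, F, Ned, 1, Beta, 3), (37, F, Rae, 8, Argo, 7), (37, F, Rae, 8, Atlas, 29), (37, F, Rae, 8, Beta, 3)}
(Student ⨝ Enroll) ⋈ Course (natural join on tid): {(22, A, Sam, 9, Argo, 12, cs), (22, A, Sam, 9, Argo, 12, eng), (22, C, Gus, 3, Argo, 12, cs), (22, C, Gus, 3, Argo, 12, eng), (37, A, Gus, 1, Argo, 7, rd), (37, A, Gus, 1, Atlas, 29, eng), (37, C, Quin, 7, Argo, 7, rd), (37, C, Quin, 7, Atlas, 29, eng), (37, D, Eve, 9, Argo, 7, rd), (37, D, Eve, 9, Atlas, 29, eng), (37, F, Ivy, 1, Argo, 7, rd), (37, F, Ivy, 1, Atlas, 29, eng), (37, F, Ned, 1, Argo, 7, rd), (37, F, Ned, 1, Atlas, 29, eng), (37, F, Rae, 8, Argo, 7, rd), (37, F, Rae, 8, Atlas, 29, eng)}
Filtering on cid = cs and room < 37 leaves {(22, A, Sam, 9, Argo, 12, cs), (22, C, Gus, 3, Argo, 12, cs)}.
π_{credits, room, cid} gives {(3, 22, cs), (9, 22, cs)}.
Filtering on credits <= 4 leaves {(3, 22, cs)}.
π_{room, credits, cid} gives {(22, 3, cs)}.

{(22, 3, cs)}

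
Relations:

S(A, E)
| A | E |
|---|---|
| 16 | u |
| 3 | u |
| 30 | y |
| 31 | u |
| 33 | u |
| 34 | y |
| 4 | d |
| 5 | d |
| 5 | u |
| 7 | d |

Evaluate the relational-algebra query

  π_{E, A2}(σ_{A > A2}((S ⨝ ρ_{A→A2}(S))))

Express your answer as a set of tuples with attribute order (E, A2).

{(d, 4), (d, 5), (u, 16), (u, 3), (u, 31), (u, 5), (y, 30)}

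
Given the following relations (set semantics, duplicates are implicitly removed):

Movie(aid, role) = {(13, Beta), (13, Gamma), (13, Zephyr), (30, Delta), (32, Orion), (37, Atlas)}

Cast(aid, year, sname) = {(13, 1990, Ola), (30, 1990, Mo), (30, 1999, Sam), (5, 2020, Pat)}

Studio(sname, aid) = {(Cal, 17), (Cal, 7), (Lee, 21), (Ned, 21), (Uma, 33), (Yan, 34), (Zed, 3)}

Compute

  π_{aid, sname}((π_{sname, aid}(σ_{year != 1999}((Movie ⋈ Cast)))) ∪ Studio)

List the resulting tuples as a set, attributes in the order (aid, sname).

Joining Movie and Cast on aid yields {(13, Beta, 1990, Ola), (13, Gamma, 1990, Ola), (13, Zephyr, 1990, Ola), (30, Delta, 1990, Mo), (30, Delta, 1999, Sam)}.
Apply σ_{year != 1999}; surviving tuples: {(13, Beta, 1990, Ola), (13, Gamma, 1990, Ola), (13, Zephyr, 1990, Ola), (30, Delta, 1990, Mo)}
Projecting to sname, aid (2 duplicate(s) eliminated): {(Mo, 30), (Ola, 13)}
Union: {(Mo, 30), (Ola, 13)} with {(Cal, 17), (Cal, 7), (Lee, 21), (Ned, 21), (Uma, 33), (Yan, 34), (Zed, 3)} → {(Cal, 17), (Cal, 7), (Lee, 21), (Mo, 30), (Ned, 21), (Ola, 13), (Uma, 33), (Yan, 34), (Zed, 3)}
Projecting to aid, sname: {(13, Ola), (17, Cal), (21, Lee), (21, Ned), (3, Zed), (30, Mo), (33, Uma), (34, Yan), (7, Cal)}

{(13, Ola), (17, Cal), (21, Lee), (21, Ned), (3, Zed), (30, Mo), (33, Uma), (34, Yan), (7, Cal)}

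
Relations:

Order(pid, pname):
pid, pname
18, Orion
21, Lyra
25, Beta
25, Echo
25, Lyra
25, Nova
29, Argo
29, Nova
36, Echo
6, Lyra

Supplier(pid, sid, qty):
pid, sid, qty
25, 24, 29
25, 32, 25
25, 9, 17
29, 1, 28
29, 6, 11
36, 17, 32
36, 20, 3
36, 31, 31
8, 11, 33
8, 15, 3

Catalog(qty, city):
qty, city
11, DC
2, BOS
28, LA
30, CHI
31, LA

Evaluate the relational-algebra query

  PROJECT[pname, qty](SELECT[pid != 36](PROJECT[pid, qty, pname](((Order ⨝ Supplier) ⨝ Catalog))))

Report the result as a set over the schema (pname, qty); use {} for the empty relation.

{(Argo, 11), (Argo, 28), (Nova, 11), (Nova, 28)}

Natural join on pid: {(25, Beta, 24, 29), (25, Beta, 32, 25), (25, Beta, 9, 17), (25, Echo, 24, 29), (25, Echo, 32, 25), (25, Echo, 9, 17), (25, Lyra, 24, 29), (25, Lyra, 32, 25), (25, Lyra, 9, 17), (25, Nova, 24, 29), (25, Nova, 32, 25), (25, Nova, 9, 17), (29, Argo, 1, 28), (29, Argo, 6, 11), (29, Nova, 1, 28), (29, Nova, 6, 11), (36, Echo, 17, 32), (36, Echo, 20, 3), (36, Echo, 31, 31)}
Natural join on qty: {(29, Argo, 1, 28, LA), (29, Argo, 6, 11, DC), (29, Nova, 1, 28, LA), (29, Nova, 6, 11, DC), (36, Echo, 31, 31, LA)}
π[pid, qty, pname]: project onto (pid, qty, pname) → {(29, 11, Argo), (29, 11, Nova), (29, 28, Argo), (29, 28, Nova), (36, 31, Echo)}
Selection pid != 36: {(29, 11, Argo), (29, 11, Nova), (29, 28, Argo), (29, 28, Nova)}
π[pname, qty]: project onto (pname, qty) → {(Argo, 11), (Argo, 28), (Nova, 11), (Nova, 28)}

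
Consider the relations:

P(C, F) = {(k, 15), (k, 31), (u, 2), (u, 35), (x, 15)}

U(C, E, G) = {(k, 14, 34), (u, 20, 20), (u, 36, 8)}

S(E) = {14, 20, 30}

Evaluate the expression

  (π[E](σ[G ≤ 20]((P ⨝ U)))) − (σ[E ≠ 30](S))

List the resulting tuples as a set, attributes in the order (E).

{36}

P ⋈ U (natural join on C): {(k, 15, 14, 34), (k, 31, 14, 34), (u, 2, 20, 20), (u, 2, 36, 8), (u, 35, 20, 20), (u, 35, 36, 8)}
Apply σ_{G ≤ 20}; surviving tuples: {(u, 2, 20, 20), (u, 2, 36, 8), (u, 35, 20, 20), (u, 35, 36, 8)}
π[E]: project onto (E) (2 duplicate(s) eliminated) → {20, 36}
Apply σ_{E ≠ 30}; surviving tuples: {14, 20}
Taking the difference: {36}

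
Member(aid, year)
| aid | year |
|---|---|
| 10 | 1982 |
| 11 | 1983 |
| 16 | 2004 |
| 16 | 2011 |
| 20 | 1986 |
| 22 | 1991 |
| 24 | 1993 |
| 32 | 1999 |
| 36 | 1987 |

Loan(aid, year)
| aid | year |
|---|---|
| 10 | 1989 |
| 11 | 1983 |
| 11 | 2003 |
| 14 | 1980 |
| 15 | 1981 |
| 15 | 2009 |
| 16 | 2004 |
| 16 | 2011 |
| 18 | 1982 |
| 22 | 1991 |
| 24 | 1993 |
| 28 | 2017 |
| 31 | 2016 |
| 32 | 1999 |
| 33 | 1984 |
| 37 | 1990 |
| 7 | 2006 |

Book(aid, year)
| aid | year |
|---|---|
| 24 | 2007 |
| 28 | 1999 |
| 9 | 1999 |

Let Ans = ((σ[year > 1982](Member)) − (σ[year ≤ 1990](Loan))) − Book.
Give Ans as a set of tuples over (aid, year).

{(16, 2004), (16, 2011), (20, 1986), (22, 1991), (24, 1993), (32, 1999), (36, 1987)}

σ[year > 1982]: keep tuples satisfying year > 1982 → {(11, 1983), (16, 2004), (16, 2011), (20, 1986), (22, 1991), (24, 1993), (32, 1999), (36, 1987)}
σ[year ≤ 1990]: keep tuples satisfying year ≤ 1990 → {(10, 1989), (11, 1983), (14, 1980), (15, 1981), (18, 1982), (33, 1984), (37, 1990)}
Difference: {(11, 1983), (16, 2004), (16, 2011), (20, 1986), (22, 1991), (24, 1993), (32, 1999), (36, 1987)} with {(10, 1989), (11, 1983), (14, 1980), (15, 1981), (18, 1982), (33, 1984), (37, 1990)} → {(16, 2004), (16, 2011), (20, 1986), (22, 1991), (24, 1993), (32, 1999), (36, 1987)}
Difference: {(16, 2004), (16, 2011), (20, 1986), (22, 1991), (24, 1993), (32, 1999), (36, 1987)} with {(24, 2007), (28, 1999), (9, 1999)} → {(16, 2004), (16, 2011), (20, 1986), (22, 1991), (24, 1993), (32, 1999), (36, 1987)}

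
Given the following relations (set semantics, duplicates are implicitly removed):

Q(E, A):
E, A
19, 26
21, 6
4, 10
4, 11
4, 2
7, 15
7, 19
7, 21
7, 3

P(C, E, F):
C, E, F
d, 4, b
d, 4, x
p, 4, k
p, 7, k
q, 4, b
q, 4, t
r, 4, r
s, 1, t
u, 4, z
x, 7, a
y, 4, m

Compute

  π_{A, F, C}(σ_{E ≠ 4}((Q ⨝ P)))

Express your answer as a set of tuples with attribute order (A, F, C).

Natural join on E: {(4, 10, d, b), (4, 10, d, x), (4, 10, p, k), (4, 10, q, b), (4, 10, q, t), (4, 10, r, r), (4, 10, u, z), (4, 10, y, m), (4, 11, d, b), (4, 11, d, x), (4, 11, p, k), (4, 11, q, b), (4, 11, q, t), (4, 11, r, r), (4, 11, u, z), (4, 11, y, m), (4, 2, d, b), (4, 2, d, x), (4, 2, p, k), (4, 2, q, b), (4, 2, q, t), (4, 2, r, r), (4, 2, u, z), (4, 2, y, m), (7, 15, p, k), (7, 15, x, a), (7, 19, p, k), (7, 19, x, a), (7, 21, p, k), (7, 21, x, a), (7, 3, p, k), (7, 3, x, a)}
σ[E ≠ 4]: keep tuples satisfying E ≠ 4 → {(7, 15, p, k), (7, 15, x, a), (7, 19, p, k), (7, 19, x, a), (7, 21, p, k), (7, 21, x, a), (7, 3, p, k), (7, 3, x, a)}
π[A, F, C]: project onto (A, F, C) → {(15, a, x), (15, k, p), (19, a, x), (19, k, p), (21, a, x), (21, k, p), (3, a, x), (3, k, p)}

{(15, a, x), (15, k, p), (19, a, x), (19, k, p), (21, a, x), (21, k, p), (3, a, x), (3, k, p)}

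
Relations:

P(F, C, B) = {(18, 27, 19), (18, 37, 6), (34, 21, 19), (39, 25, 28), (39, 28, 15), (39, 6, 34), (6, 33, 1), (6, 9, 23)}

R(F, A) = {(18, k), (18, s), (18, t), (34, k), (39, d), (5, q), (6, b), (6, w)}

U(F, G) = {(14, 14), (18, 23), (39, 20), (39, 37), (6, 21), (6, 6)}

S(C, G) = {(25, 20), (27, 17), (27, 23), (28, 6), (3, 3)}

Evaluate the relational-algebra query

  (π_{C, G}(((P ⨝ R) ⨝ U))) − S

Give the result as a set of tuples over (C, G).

{(25, 37), (28, 20), (28, 37), (33, 21), (33, 6), (37, 23), (6, 20), (6, 37), (9, 21), (9, 6)}

Natural join on F: {(18, 27, 19, k), (18, 27, 19, s), (18, 27, 19, t), (18, 37, 6, k), (18, 37, 6, s), (18, 37, 6, t), (34, 21, 19, k), (39, 25, 28, d), (39, 28, 15, d), (39, 6, 34, d), (6, 33, 1, b), (6, 33, 1, w), (6, 9, 23, b), (6, 9, 23, w)}
Natural join on F: {(18, 27, 19, k, 23), (18, 27, 19, s, 23), (18, 27, 19, t, 23), (18, 37, 6, k, 23), (18, 37, 6, s, 23), (18, 37, 6, t, 23), (39, 25, 28, d, 20), (39, 25, 28, d, 37), (39, 28, 15, d, 20), (39, 28, 15, d, 37), (39, 6, 34, d, 20), (39, 6, 34, d, 37), (6, 33, 1, b, 21), (6, 33, 1, b, 6), (6, 33, 1, w, 21), (6, 33, 1, w, 6), (6, 9, 23, b, 21), (6, 9, 23, b, 6), (6, 9, 23, w, 21), (6, 9, 23, w, 6)}
Keep only column(s) C, G (8 duplicate(s) eliminated): {(25, 20), (25, 37), (27, 23), (28, 20), (28, 37), (33, 21), (33, 6), (37, 23), (6, 20), (6, 37), (9, 21), (9, 6)}
Difference: {(25, 20), (25, 37), (27, 23), (28, 20), (28, 37), (33, 21), (33, 6), (37, 23), (6, 20), (6, 37), (9, 21), (9, 6)} with {(25, 20), (27, 17), (27, 23), (28, 6), (3, 3)} → {(25, 37), (28, 20), (28, 37), (33, 21), (33, 6), (37, 23), (6, 20), (6, 37), (9, 21), (9, 6)}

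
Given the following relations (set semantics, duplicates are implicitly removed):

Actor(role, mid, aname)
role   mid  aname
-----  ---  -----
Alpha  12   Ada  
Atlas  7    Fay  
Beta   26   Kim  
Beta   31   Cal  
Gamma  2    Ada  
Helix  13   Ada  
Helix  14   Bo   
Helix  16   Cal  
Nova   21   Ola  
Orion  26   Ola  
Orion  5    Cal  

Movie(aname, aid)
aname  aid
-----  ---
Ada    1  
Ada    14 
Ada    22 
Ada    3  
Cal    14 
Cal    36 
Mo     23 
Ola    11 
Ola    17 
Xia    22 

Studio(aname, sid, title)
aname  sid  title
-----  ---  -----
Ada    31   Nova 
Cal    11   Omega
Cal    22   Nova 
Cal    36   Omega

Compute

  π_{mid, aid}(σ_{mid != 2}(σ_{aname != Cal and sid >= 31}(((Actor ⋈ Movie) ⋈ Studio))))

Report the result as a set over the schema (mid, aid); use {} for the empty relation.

Joining Actor and Movie on aname yields {(Alpha, 12, Ada, 1), (Alpha, 12, Ada, 14), (Alpha, 12, Ada, 22), (Alpha, 12, Ada, 3), (Beta, 31, Cal, 14), (Beta, 31, Cal, 36), (Gamma, 2, Ada, 1), (Gamma, 2, Ada, 14), (Gamma, 2, Ada, 22), (Gamma, 2, Ada, 3), (Helix, 13, Ada, 1), (Helix, 13, Ada, 14), (Helix, 13, Ada, 22), (Helix, 13, Ada, 3), (Helix, 16, Cal, 14), (Helix, 16, Cal, 36), (Nova, 21, Ola, 11), (Nova, 21, Ola, 17), (Orion, 26, Ola, 11), (Orion, 26, Ola, 17), (Orion, 5, Cal, 14), (Orion, 5, Cal, 36)}.
Joining (Actor ⋈ Movie) and Studio on aname yields {(Alpha, 12, Ada, 1, 31, Nova), (Alpha, 12, Ada, 14, 31, Nova), (Alpha, 12, Ada, 22, 31, Nova), (Alpha, 12, Ada, 3, 31, Nova), (Beta, 31, Cal, 14, 11, Omega), (Beta, 31, Cal, 14, 22, Nova), (Beta, 31, Cal, 14, 36, Omega), (Beta, 31, Cal, 36, 11, Omega), (Beta, 31, Cal, 36, 22, Nova), (Beta, 31, Cal, 36, 36, Omega), (Gamma, 2, Ada, 1, 31, Nova), (Gamma, 2, Ada, 14, 31, Nova), (Gamma, 2, Ada, 22, 31, Nova), (Gamma, 2, Ada, 3, 31, Nova), (Helix, 13, Ada, 1, 31, Nova), (Helix, 13, Ada, 14, 31, Nova), (Helix, 13, Ada, 22, 31, Nova), (Helix, 13, Ada, 3, 31, Nova), (Helix, 16, Cal, 14, 11, Omega), (Helix, 16, Cal, 14, 22, Nova), (Helix, 16, Cal, 14, 36, Omega), (Helix, 16, Cal, 36, 11, Omega), (Helix, 16, Cal, 36, 22, Nova), (Helix, 16, Cal, 36, 36, Omega), (Orion, 5, Cal, 14, 11, Omega), (Orion, 5, Cal, 14, 22, Nova), (Orion, 5, Cal, 14, 36, Omega), (Orion, 5, Cal, 36, 11, Omega), (Orion, 5, Cal, 36, 22, Nova), (Orion, 5, Cal, 36, 36, Omega)}.
σ[aname != Cal and sid >= 31]: keep tuples satisfying aname != Cal and sid >= 31 → {(Alpha, 12, Ada, 1, 31, Nova), (Alpha, 12, Ada, 14, 31, Nova), (Alpha, 12, Ada, 22, 31, Nova), (Alpha, 12, Ada, 3, 31, Nova), (Gamma, 2, Ada, 1, 31, Nova), (Gamma, 2, Ada, 14, 31, Nova), (Gamma, 2, Ada, 22, 31, Nova), (Gamma, 2, Ada, 3, 31, Nova), (Helix, 13, Ada, 1, 31, Nova), (Helix, 13, Ada, 14, 31, Nova), (Helix, 13, Ada, 22, 31, Nova), (Helix, 13, Ada, 3, 31, Nova)}
σ[mid != 2]: keep tuples satisfying mid != 2 → {(Alpha, 12, Ada, 1, 31, Nova), (Alpha, 12, Ada, 14, 31, Nova), (Alpha, 12, Ada, 22, 31, Nova), (Alpha, 12, Ada, 3, 31, Nova), (Helix, 13, Ada, 1, 31, Nova), (Helix, 13, Ada, 14, 31, Nova), (Helix, 13, Ada, 22, 31, Nova), (Helix, 13, Ada, 3, 31, Nova)}
π[mid, aid]: project onto (mid, aid) → {(12, 1), (12, 14), (12, 22), (12, 3), (13, 1), (13, 14), (13, 22), (13, 3)}

{(12, 1), (12, 14), (12, 22), (12, 3), (13, 1), (13, 14), (13, 22), (13, 3)}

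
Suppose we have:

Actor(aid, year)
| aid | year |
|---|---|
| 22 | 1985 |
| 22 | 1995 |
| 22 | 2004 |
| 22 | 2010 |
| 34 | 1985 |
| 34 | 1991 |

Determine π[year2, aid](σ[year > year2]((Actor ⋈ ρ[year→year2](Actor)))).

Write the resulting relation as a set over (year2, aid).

{(1985, 22), (1985, 34), (1995, 22), (2004, 22)}

ρ[year→year2]: schema becomes (aid, year2); tuples unchanged.
Joining Actor and ρ[year→year2](Actor) on aid yields {(22, 1985, 1985), (22, 1985, 1995), (22, 1985, 2004), (22, 1985, 2010), (22, 1995, 1985), (22, 1995, 1995), (22, 1995, 2004), (22, 1995, 2010), (22, 2004, 1985), (22, 2004, 1995), (22, 2004, 2004), (22, 2004, 2010), (22, 2010, 1985), (22, 2010, 1995), (22, 2010, 2004), (22, 2010, 2010), (34, 1985, 1985), (34, 1985, 1991), (34, 1991, 1985), (34, 1991, 1991)}.
Selection year > year2: {(22, 1995, 1985), (22, 2004, 1985), (22, 2004, 1995), (22, 2010, 1985), (22, 2010, 1995), (22, 2010, 2004), (34, 1991, 1985)}
Keep only column(s) year2, aid (3 duplicate(s) eliminated): {(1985, 22), (1985, 34), (1995, 22), (2004, 22)}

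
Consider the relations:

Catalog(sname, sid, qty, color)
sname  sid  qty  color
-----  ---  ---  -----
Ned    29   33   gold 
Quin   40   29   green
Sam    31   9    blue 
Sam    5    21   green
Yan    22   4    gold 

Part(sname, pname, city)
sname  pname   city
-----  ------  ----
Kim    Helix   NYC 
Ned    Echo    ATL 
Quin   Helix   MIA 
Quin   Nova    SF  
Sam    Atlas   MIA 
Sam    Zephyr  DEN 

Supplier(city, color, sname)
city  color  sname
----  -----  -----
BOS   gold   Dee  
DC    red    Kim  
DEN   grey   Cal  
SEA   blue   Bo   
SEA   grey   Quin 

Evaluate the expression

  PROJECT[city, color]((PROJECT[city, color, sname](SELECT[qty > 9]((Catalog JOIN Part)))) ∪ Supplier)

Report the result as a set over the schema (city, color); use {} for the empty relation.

Natural join on sname: {(Ned, 29, 33, gold, Echo, ATL), (Quin, 40, 29, green, Helix, MIA), (Quin, 40, 29, green, Nova, SF), (Sam, 31, 9, blue, Atlas, MIA), (Sam, 31, 9, blue, Zephyr, DEN), (Sam, 5, 21, green, Atlas, MIA), (Sam, 5, 21, green, Zephyr, DEN)}
Filtering on qty > 9 leaves {(Ned, 29, 33, gold, Echo, ATL), (Quin, 40, 29, green, Helix, MIA), (Quin, 40, 29, green, Nova, SF), (Sam, 5, 21, green, Atlas, MIA), (Sam, 5, 21, green, Zephyr, DEN)}.
π[city, color, sname]: project onto (city, color, sname) → {(ATL, gold, Ned), (DEN, green, Sam), (MIA, green, Quin), (MIA, green, Sam), (SF, green, Quin)}
Union: {(ATL, gold, Ned), (DEN, green, Sam), (MIA, green, Quin), (MIA, green, Sam), (SF, green, Quin)} with {(BOS, gold, Dee), (DC, red, Kim), (DEN, grey, Cal), (SEA, blue, Bo), (SEA, grey, Quin)} → {(ATL, gold, Ned), (BOS, gold, Dee), (DC, red, Kim), (DEN, green, Sam), (DEN, grey, Cal), (MIA, green, Quin), (MIA, green, Sam), (SEA, blue, Bo), (SEA, grey, Quin), (SF, green, Quin)}
π[city, color]: project onto (city, color) (1 duplicate(s) eliminated) → {(ATL, gold), (BOS, gold), (DC, red), (DEN, green), (DEN, grey), (MIA, green), (SEA, blue), (SEA, grey), (SF, green)}

{(ATL, gold), (BOS, gold), (DC, red), (DEN, green), (DEN, grey), (MIA, green), (SEA, blue), (SEA, grey), (SF, green)}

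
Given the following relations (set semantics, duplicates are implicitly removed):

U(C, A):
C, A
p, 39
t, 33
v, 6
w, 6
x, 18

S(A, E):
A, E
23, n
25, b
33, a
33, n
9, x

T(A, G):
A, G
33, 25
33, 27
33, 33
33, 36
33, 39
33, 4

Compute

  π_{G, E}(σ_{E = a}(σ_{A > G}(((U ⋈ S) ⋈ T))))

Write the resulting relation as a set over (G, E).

Natural join on A: {(t, 33, a), (t, 33, n)}
Natural join on A: {(t, 33, a, 25), (t, 33, a, 27), (t, 33, a, 33), (t, 33, a, 36), (t, 33, a, 39), (t, 33, a, 4), (t, 33, n, 25), (t, 33, n, 27), (t, 33, n, 33), (t, 33, n, 36), (t, 33, n, 39), (t, 33, n, 4)}
Selection A > G: {(t, 33, a, 25), (t, 33, a, 27), (t, 33, a, 4), (t, 33, n, 25), (t, 33, n, 27), (t, 33, n, 4)}
Selection E = a: {(t, 33, a, 25), (t, 33, a, 27), (t, 33, a, 4)}
π_{G, E} gives {(25, a), (27, a), (4, a)}.

{(25, a), (27, a), (4, a)}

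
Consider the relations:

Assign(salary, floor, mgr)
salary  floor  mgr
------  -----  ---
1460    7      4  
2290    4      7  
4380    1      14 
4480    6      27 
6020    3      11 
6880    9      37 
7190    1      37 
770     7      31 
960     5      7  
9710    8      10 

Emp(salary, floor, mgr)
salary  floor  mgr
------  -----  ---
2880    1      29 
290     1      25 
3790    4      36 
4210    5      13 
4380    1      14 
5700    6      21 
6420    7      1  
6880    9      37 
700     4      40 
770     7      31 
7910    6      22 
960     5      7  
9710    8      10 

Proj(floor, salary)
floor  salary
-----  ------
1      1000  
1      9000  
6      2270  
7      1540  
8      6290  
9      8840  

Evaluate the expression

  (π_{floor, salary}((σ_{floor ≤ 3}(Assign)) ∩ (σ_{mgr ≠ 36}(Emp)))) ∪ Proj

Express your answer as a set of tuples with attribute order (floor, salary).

Filtering on floor ≤ 3 leaves {(4380, 1, 14), (6020, 3, 11), (7190, 1, 37)}.
Filtering on mgr ≠ 36 leaves {(2880, 1, 29), (290, 1, 25), (4210, 5, 13), (4380, 1, 14), (5700, 6, 21), (6420, 7, 1), (6880, 9, 37), (700, 4, 40), (770, 7, 31), (7910, 6, 22), (960, 5, 7), (9710, 8, 10)}.
Taking the intersection: {(4380, 1, 14)}
π_{floor, salary} gives {(1, 4380)}.
Taking the union: {(1, 1000), (1, 4380), (1, 9000), (6, 2270), (7, 1540), (8, 6290), (9, 8840)}

{(1, 1000), (1, 4380), (1, 9000), (6, 2270), (7, 1540), (8, 6290), (9, 8840)}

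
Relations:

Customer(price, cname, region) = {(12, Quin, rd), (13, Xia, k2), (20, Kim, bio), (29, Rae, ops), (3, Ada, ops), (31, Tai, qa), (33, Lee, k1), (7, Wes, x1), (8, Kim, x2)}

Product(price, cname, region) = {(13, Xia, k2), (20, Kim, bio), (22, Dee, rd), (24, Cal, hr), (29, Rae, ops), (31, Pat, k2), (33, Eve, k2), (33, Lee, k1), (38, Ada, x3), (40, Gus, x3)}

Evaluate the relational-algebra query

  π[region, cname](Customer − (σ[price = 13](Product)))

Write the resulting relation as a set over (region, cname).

{(bio, Kim), (k1, Lee), (ops, Ada), (ops, Rae), (qa, Tai), (rd, Quin), (x1, Wes), (x2, Kim)}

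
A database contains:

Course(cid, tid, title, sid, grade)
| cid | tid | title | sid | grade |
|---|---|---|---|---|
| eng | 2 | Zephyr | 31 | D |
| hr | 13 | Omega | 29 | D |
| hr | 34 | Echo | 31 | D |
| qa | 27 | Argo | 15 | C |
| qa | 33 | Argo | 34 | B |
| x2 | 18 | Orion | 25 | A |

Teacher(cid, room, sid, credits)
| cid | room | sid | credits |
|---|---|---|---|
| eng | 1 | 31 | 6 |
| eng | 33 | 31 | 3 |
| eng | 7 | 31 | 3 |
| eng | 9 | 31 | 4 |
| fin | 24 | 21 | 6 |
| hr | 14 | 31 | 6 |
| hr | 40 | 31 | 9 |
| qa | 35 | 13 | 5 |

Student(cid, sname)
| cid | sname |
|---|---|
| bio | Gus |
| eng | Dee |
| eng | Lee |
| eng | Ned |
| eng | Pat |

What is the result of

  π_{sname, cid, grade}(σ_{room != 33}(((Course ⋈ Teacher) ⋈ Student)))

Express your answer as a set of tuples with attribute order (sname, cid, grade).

{(Dee, eng, D), (Lee, eng, D), (Ned, eng, D), (Pat, eng, D)}

Joining Course and Teacher on cid, sid yields {(eng, 2, Zephyr, 31, D, 1, 6), (eng, 2, Zephyr, 31, D, 33, 3), (eng, 2, Zephyr, 31, D, 7, 3), (eng, 2, Zephyr, 31, D, 9, 4), (hr, 34, Echo, 31, D, 14, 6), (hr, 34, Echo, 31, D, 40, 9)}.
Joining (Course ⋈ Teacher) and Student on cid yields {(eng, 2, Zephyr, 31, D, 1, 6, Dee), (eng, 2, Zephyr, 31, D, 1, 6, Lee), (eng, 2, Zephyr, 31, D, 1, 6, Ned), (eng, 2, Zephyr, 31, D, 1, 6, Pat), (eng, 2, Zephyr, 31, D, 33, 3, Dee), (eng, 2, Zephyr, 31, D, 33, 3, Lee), (eng, 2, Zephyr, 31, D, 33, 3, Ned), (eng, 2, Zephyr, 31, D, 33, 3, Pat), (eng, 2, Zephyr, 31, D, 7, 3, Dee), (eng, 2, Zephyr, 31, D, 7, 3, Lee), (eng, 2, Zephyr, 31, D, 7, 3, Ned), (eng, 2, Zephyr, 31, D, 7, 3, Pat), (eng, 2, Zephyr, 31, D, 9, 4, Dee), (eng, 2, Zephyr, 31, D, 9, 4, Lee), (eng, 2, Zephyr, 31, D, 9, 4, Ned), (eng, 2, Zephyr, 31, D, 9, 4, Pat)}.
Filtering on room != 33 leaves {(eng, 2, Zephyr, 31, D, 1, 6, Dee), (eng, 2, Zephyr, 31, D, 1, 6, Lee), (eng, 2, Zephyr, 31, D, 1, 6, Ned), (eng, 2, Zephyr, 31, D, 1, 6, Pat), (eng, 2, Zephyr, 31, D, 7, 3, Dee), (eng, 2, Zephyr, 31, D, 7, 3, Lee), (eng, 2, Zephyr, 31, D, 7, 3, Ned), (eng, 2, Zephyr, 31, D, 7, 3, Pat), (eng, 2, Zephyr, 31, D, 9, 4, Dee), (eng, 2, Zephyr, 31, D, 9, 4, Lee), (eng, 2, Zephyr, 31, D, 9, 4, Ned), (eng, 2, Zephyr, 31, D, 9, 4, Pat)}.
π_{sname, cid, grade} gives {(Dee, eng, D), (Lee, eng, D), (Ned, eng, D), (Pat, eng, D)} (8 duplicate(s) eliminated).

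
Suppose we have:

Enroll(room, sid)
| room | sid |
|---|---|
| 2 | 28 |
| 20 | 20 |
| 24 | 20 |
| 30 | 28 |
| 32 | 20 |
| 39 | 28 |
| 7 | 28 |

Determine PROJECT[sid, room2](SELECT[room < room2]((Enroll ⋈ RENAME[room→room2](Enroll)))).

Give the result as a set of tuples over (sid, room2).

{(20, 24), (20, 32), (28, 30), (28, 39), (28, 7)}

ρ[room→room2]: schema becomes (room2, sid); tuples unchanged.
Enroll ⋈ RENAME[room→room2](Enroll) (natural join on sid): {(2, 28, 2), (2, 28, 30), (2, 28, 39), (2, 28, 7), (20, 20, 20), (20, 20, 24), (20, 20, 32), (24, 20, 20), (24, 20, 24), (24, 20, 32), (30, 28, 2), (30, 28, 30), (30, 28, 39), (30, 28, 7), (32, 20, 20), (32, 20, 24), (32, 20, 32), (39, 28, 2), (39, 28, 30), (39, 28, 39), (39, 28, 7), (7, 28, 2), (7, 28, 30), (7, 28, 39), (7, 28, 7)}
Selection room < room2: {(2, 28, 30), (2, 28, 39), (2, 28, 7), (20, 20, 24), (20, 20, 32), (24, 20, 32), (30, 28, 39), (7, 28, 30), (7, 28, 39)}
π[sid, room2]: project onto (sid, room2) (4 duplicate(s) eliminated) → {(20, 24), (20, 32), (28, 30), (28, 39), (28, 7)}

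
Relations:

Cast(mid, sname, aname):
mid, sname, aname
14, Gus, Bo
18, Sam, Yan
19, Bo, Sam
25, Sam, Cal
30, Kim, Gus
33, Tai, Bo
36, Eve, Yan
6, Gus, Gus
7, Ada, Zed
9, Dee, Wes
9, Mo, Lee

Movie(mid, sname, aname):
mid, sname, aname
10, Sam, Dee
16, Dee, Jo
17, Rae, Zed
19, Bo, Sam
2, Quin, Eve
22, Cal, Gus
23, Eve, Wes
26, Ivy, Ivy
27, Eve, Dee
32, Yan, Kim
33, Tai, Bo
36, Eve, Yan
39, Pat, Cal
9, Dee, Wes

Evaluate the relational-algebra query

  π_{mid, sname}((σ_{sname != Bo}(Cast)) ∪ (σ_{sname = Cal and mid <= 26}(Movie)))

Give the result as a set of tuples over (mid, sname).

{(14, Gus), (18, Sam), (22, Cal), (25, Sam), (30, Kim), (33, Tai), (36, Eve), (6, Gus), (7, Ada), (9, Dee), (9, Mo)}

Selection sname != Bo: {(14, Gus, Bo), (18, Sam, Yan), (25, Sam, Cal), (30, Kim, Gus), (33, Tai, Bo), (36, Eve, Yan), (6, Gus, Gus), (7, Ada, Zed), (9, Dee, Wes), (9, Mo, Lee)}
Selection sname = Cal and mid <= 26: {(22, Cal, Gus)}
Set union of the two operands is {(14, Gus, Bo), (18, Sam, Yan), (22, Cal, Gus), (25, Sam, Cal), (30, Kim, Gus), (33, Tai, Bo), (36, Eve, Yan), (6, Gus, Gus), (7, Ada, Zed), (9, Dee, Wes), (9, Mo, Lee)}.
π_{mid, sname} gives {(14, Gus), (18, Sam), (22, Cal), (25, Sam), (30, Kim), (33, Tai), (36, Eve), (6, Gus), (7, Ada), (9, Dee), (9, Mo)}.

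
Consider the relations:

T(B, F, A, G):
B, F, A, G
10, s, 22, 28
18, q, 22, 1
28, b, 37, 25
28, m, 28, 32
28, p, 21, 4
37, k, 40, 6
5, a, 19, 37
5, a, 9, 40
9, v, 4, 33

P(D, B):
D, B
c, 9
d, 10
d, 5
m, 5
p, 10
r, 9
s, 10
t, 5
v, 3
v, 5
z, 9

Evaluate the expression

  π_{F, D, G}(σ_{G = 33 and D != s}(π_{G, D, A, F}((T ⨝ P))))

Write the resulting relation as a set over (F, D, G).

T ⋈ P (natural join on B): {(10, s, 22, 28, d), (10, s, 22, 28, p), (10, s, 22, 28, s), (5, a, 19, 37, d), (5, a, 19, 37, m), (5, a, 19, 37, t), (5, a, 19, 37, v), (5, a, 9, 40, d), (5, a, 9, 40, m), (5, a, 9, 40, t), (5, a, 9, 40, v), (9, v, 4, 33, c), (9, v, 4, 33, r), (9, v, 4, 33, z)}
π[G, D, A, F]: project onto (G, D, A, F) → {(28, d, 22, s), (28, p, 22, s), (28, s, 22, s), (33, c, 4, v), (33, r, 4, v), (33, z, 4, v), (37, d, 19, a), (37, m, 19, a), (37, t, 19, a), (37, v, 19, a), (40, d, 9, a), (40, m, 9, a), (40, t, 9, a), (40, v, 9, a)}
Filtering on G = 33 and D != s leaves {(33, c, 4, v), (33, r, 4, v), (33, z, 4, v)}.
π[F, D, G]: project onto (F, D, G) → {(v, c, 33), (v, r, 33), (v, z, 33)}

{(v, c, 33), (v, r, 33), (v, z, 33)}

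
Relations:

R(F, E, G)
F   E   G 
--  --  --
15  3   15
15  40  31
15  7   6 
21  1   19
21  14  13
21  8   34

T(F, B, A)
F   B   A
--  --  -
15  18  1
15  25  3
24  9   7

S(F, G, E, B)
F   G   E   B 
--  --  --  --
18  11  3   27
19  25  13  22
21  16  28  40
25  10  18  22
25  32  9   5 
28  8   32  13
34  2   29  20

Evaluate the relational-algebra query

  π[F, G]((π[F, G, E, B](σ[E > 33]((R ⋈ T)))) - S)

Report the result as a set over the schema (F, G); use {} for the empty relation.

{(15, 31)}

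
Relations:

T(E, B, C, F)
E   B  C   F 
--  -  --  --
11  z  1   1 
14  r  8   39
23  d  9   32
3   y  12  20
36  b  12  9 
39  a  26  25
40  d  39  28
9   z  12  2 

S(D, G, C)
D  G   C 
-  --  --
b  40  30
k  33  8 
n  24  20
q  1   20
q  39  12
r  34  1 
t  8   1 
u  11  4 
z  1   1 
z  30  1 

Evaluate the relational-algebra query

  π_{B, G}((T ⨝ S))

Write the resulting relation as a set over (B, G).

Natural join on C: {(11, z, 1, 1, r, 34), (11, z, 1, 1, t, 8), (11, z, 1, 1, z, 1), (11, z, 1, 1, z, 30), (14, r, 8, 39, k, 33), (3, y, 12, 20, q, 39), (36, b, 12, 9, q, 39), (9, z, 12, 2, q, 39)}
Projecting to B, G: {(b, 39), (r, 33), (y, 39), (z, 1), (z, 30), (z, 34), (z, 39), (z, 8)}

{(b, 39), (r, 33), (y, 39), (z, 1), (z, 30), (z, 34), (z, 39), (z, 8)}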